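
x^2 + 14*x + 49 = (x + 7)^2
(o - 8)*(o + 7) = o^2 - o - 56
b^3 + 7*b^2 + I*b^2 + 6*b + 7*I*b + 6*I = (b + 1)*(b + 6)*(b + I)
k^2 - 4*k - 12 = (k - 6)*(k + 2)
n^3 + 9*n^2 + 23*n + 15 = (n + 1)*(n + 3)*(n + 5)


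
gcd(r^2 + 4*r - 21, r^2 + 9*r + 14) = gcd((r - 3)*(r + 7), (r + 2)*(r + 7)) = r + 7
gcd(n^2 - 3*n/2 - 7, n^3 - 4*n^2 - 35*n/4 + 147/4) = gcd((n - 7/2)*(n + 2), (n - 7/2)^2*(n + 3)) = n - 7/2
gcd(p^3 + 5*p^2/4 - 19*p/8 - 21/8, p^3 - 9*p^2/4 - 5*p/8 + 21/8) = p^2 - p/2 - 3/2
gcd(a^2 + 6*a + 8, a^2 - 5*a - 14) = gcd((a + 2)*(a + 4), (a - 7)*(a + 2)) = a + 2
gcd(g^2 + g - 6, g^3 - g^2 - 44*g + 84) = g - 2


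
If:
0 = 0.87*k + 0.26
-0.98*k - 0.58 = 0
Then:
No Solution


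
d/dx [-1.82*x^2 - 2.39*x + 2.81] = -3.64*x - 2.39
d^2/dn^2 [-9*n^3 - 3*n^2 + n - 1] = -54*n - 6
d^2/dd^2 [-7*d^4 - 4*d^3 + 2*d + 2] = 12*d*(-7*d - 2)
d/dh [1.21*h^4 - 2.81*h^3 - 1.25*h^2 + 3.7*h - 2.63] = 4.84*h^3 - 8.43*h^2 - 2.5*h + 3.7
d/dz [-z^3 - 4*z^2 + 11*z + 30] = -3*z^2 - 8*z + 11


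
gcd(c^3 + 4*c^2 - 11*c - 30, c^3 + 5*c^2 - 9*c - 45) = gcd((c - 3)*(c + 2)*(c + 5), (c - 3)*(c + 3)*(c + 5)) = c^2 + 2*c - 15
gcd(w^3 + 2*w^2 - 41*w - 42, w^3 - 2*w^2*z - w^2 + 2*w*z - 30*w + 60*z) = w - 6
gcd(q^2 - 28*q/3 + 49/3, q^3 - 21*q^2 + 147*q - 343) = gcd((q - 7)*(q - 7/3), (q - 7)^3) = q - 7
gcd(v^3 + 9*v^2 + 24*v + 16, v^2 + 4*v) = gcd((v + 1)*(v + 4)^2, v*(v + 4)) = v + 4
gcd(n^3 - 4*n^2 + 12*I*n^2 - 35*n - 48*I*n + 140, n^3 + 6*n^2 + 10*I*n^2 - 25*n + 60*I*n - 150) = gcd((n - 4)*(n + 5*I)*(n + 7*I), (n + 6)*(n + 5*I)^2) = n + 5*I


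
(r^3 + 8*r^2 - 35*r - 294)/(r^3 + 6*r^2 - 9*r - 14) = (r^2 + r - 42)/(r^2 - r - 2)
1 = 1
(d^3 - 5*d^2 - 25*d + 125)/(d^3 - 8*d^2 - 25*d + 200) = (d - 5)/(d - 8)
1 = 1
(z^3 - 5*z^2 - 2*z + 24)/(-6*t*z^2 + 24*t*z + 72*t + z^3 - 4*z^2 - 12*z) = (z^2 - 7*z + 12)/(-6*t*z + 36*t + z^2 - 6*z)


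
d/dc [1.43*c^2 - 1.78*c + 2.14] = 2.86*c - 1.78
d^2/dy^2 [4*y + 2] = 0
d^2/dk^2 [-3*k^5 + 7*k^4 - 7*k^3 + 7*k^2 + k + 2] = -60*k^3 + 84*k^2 - 42*k + 14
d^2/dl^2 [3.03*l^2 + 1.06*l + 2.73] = 6.06000000000000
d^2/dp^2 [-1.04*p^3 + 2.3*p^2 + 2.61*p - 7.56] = 4.6 - 6.24*p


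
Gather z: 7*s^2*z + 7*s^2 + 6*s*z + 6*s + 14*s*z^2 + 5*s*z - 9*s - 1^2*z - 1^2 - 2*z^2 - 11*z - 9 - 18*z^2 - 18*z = 7*s^2 - 3*s + z^2*(14*s - 20) + z*(7*s^2 + 11*s - 30) - 10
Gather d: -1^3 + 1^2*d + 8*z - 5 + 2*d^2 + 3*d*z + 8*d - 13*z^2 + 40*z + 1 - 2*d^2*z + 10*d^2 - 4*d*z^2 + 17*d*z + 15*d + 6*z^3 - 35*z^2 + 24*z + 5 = d^2*(12 - 2*z) + d*(-4*z^2 + 20*z + 24) + 6*z^3 - 48*z^2 + 72*z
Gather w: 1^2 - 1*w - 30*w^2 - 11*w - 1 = -30*w^2 - 12*w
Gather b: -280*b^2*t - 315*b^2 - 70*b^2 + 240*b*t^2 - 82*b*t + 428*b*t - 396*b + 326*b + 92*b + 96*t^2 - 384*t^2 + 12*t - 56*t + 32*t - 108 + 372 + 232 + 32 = b^2*(-280*t - 385) + b*(240*t^2 + 346*t + 22) - 288*t^2 - 12*t + 528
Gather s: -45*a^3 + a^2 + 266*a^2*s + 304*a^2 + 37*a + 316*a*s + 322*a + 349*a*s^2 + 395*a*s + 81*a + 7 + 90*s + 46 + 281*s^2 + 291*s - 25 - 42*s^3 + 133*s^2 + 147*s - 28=-45*a^3 + 305*a^2 + 440*a - 42*s^3 + s^2*(349*a + 414) + s*(266*a^2 + 711*a + 528)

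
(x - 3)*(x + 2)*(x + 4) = x^3 + 3*x^2 - 10*x - 24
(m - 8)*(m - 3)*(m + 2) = m^3 - 9*m^2 + 2*m + 48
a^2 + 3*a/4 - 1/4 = (a - 1/4)*(a + 1)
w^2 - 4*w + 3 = (w - 3)*(w - 1)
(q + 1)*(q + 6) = q^2 + 7*q + 6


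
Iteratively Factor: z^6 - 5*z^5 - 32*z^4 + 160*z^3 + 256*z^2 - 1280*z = (z - 4)*(z^5 - z^4 - 36*z^3 + 16*z^2 + 320*z) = (z - 5)*(z - 4)*(z^4 + 4*z^3 - 16*z^2 - 64*z) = (z - 5)*(z - 4)*(z + 4)*(z^3 - 16*z) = (z - 5)*(z - 4)^2*(z + 4)*(z^2 + 4*z) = z*(z - 5)*(z - 4)^2*(z + 4)*(z + 4)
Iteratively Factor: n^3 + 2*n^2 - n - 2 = (n + 2)*(n^2 - 1) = (n + 1)*(n + 2)*(n - 1)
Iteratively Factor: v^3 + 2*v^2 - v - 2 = (v + 2)*(v^2 - 1) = (v + 1)*(v + 2)*(v - 1)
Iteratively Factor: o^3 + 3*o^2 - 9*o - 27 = (o + 3)*(o^2 - 9) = (o + 3)^2*(o - 3)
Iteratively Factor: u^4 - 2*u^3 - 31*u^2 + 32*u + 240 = (u + 4)*(u^3 - 6*u^2 - 7*u + 60) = (u + 3)*(u + 4)*(u^2 - 9*u + 20) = (u - 4)*(u + 3)*(u + 4)*(u - 5)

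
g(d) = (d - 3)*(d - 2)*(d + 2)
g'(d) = (d - 3)*(d - 2) + (d - 3)*(d + 2) + (d - 2)*(d + 2)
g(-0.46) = 13.11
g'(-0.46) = -0.61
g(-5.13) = -181.44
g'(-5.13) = 105.73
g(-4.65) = -134.81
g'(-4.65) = 88.77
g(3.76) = 7.70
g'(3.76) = 15.85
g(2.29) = -0.88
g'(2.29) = -2.01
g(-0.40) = 13.06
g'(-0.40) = -1.12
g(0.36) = 10.22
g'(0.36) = -5.77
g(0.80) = 7.39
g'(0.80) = -6.88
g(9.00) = 462.00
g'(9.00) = 185.00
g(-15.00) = -3978.00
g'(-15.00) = 761.00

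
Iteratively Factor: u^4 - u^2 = (u - 1)*(u^3 + u^2) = u*(u - 1)*(u^2 + u) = u*(u - 1)*(u + 1)*(u)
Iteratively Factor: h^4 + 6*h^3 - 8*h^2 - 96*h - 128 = (h - 4)*(h^3 + 10*h^2 + 32*h + 32) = (h - 4)*(h + 4)*(h^2 + 6*h + 8) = (h - 4)*(h + 2)*(h + 4)*(h + 4)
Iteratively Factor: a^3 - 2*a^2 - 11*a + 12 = (a + 3)*(a^2 - 5*a + 4) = (a - 4)*(a + 3)*(a - 1)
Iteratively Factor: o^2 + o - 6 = (o - 2)*(o + 3)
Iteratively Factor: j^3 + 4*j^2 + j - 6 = (j + 2)*(j^2 + 2*j - 3) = (j - 1)*(j + 2)*(j + 3)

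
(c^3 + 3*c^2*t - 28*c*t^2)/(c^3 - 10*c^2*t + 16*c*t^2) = (c^2 + 3*c*t - 28*t^2)/(c^2 - 10*c*t + 16*t^2)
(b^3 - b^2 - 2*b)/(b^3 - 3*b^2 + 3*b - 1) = b*(b^2 - b - 2)/(b^3 - 3*b^2 + 3*b - 1)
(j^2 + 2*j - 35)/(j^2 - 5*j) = (j + 7)/j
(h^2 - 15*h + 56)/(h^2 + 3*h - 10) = (h^2 - 15*h + 56)/(h^2 + 3*h - 10)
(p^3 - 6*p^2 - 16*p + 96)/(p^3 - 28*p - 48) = (p - 4)/(p + 2)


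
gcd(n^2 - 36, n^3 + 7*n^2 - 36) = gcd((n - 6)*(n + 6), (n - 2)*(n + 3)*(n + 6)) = n + 6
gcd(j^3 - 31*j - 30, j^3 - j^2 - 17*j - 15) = j + 1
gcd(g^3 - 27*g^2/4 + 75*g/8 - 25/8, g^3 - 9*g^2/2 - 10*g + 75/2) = g - 5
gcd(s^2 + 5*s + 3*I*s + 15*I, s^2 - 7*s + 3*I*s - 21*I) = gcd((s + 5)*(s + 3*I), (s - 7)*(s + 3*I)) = s + 3*I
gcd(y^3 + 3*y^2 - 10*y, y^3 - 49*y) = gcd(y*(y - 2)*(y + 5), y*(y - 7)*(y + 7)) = y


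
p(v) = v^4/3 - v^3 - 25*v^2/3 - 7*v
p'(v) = 4*v^3/3 - 3*v^2 - 50*v/3 - 7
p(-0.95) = 0.26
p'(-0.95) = 4.98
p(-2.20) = -6.48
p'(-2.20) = 0.95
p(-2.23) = -6.50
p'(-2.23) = 0.46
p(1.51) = -31.28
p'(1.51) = -34.42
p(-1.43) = -2.71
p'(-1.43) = 6.80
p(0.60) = -7.37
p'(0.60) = -17.79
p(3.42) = -115.81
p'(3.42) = -45.75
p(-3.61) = 20.33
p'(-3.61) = -48.66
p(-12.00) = 7524.00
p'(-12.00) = -2543.00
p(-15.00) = 18480.00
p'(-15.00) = -4932.00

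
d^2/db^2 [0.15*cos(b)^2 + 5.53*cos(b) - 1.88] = -5.53*cos(b) - 0.3*cos(2*b)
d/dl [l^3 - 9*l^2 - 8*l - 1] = 3*l^2 - 18*l - 8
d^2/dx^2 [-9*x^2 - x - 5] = -18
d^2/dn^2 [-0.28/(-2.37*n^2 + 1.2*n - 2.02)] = (-3.145464*n^2 + 1.59264*n + 0.28*(4.74*n - 1.2)*(9.48*n - 2.4) - 2.680944)/(2.37*n^2 - 1.2*n + 2.02)^3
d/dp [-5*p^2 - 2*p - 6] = -10*p - 2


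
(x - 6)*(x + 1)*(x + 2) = x^3 - 3*x^2 - 16*x - 12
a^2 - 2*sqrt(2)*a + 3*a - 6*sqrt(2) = (a + 3)*(a - 2*sqrt(2))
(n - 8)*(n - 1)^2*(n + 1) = n^4 - 9*n^3 + 7*n^2 + 9*n - 8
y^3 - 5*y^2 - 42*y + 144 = (y - 8)*(y - 3)*(y + 6)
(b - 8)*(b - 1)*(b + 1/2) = b^3 - 17*b^2/2 + 7*b/2 + 4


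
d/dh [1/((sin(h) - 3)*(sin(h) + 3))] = -sin(2*h)/((sin(h) - 3)^2*(sin(h) + 3)^2)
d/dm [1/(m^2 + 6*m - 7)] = 2*(-m - 3)/(m^2 + 6*m - 7)^2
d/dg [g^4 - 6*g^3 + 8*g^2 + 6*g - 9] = 4*g^3 - 18*g^2 + 16*g + 6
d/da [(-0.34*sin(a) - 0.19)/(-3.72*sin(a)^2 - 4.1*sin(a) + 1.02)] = (-1.4136*sin(a) + 0.6324*cos(2*a) - 1.7582)*cos(a)/(3.72*sin(a)^2 + 4.1*sin(a) - 1.02)^2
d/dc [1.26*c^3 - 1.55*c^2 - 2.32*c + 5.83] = 3.78*c^2 - 3.1*c - 2.32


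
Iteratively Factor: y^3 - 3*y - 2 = (y + 1)*(y^2 - y - 2) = (y + 1)^2*(y - 2)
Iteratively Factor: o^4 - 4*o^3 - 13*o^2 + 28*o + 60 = (o + 2)*(o^3 - 6*o^2 - o + 30) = (o + 2)^2*(o^2 - 8*o + 15) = (o - 5)*(o + 2)^2*(o - 3)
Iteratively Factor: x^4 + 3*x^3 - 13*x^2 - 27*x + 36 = (x - 3)*(x^3 + 6*x^2 + 5*x - 12) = (x - 3)*(x + 4)*(x^2 + 2*x - 3) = (x - 3)*(x - 1)*(x + 4)*(x + 3)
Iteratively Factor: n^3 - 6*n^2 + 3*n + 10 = (n - 2)*(n^2 - 4*n - 5) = (n - 5)*(n - 2)*(n + 1)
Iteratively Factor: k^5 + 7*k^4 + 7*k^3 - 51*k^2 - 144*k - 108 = (k - 3)*(k^4 + 10*k^3 + 37*k^2 + 60*k + 36) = (k - 3)*(k + 3)*(k^3 + 7*k^2 + 16*k + 12) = (k - 3)*(k + 3)^2*(k^2 + 4*k + 4) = (k - 3)*(k + 2)*(k + 3)^2*(k + 2)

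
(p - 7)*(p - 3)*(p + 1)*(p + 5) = p^4 - 4*p^3 - 34*p^2 + 76*p + 105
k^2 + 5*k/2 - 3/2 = (k - 1/2)*(k + 3)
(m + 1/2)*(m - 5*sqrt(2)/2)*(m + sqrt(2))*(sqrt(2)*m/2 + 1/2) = sqrt(2)*m^4/2 - m^3 + sqrt(2)*m^3/4 - 13*sqrt(2)*m^2/4 - m^2/2 - 5*m/2 - 13*sqrt(2)*m/8 - 5/4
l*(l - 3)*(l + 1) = l^3 - 2*l^2 - 3*l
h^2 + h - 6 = (h - 2)*(h + 3)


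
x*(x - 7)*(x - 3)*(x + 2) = x^4 - 8*x^3 + x^2 + 42*x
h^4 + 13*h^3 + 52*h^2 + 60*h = h*(h + 2)*(h + 5)*(h + 6)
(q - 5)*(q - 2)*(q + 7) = q^3 - 39*q + 70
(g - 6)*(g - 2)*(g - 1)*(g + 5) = g^4 - 4*g^3 - 25*g^2 + 88*g - 60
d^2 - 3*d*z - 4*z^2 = (d - 4*z)*(d + z)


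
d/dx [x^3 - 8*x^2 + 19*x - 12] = 3*x^2 - 16*x + 19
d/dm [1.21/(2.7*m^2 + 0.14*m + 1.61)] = (-6.534*m - 0.1694)/(2.7*m^2 + 0.14*m + 1.61)^2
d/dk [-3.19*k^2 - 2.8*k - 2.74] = -6.38*k - 2.8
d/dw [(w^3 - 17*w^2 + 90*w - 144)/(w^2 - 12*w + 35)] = (w^4 - 24*w^3 + 219*w^2 - 902*w + 1422)/(w^4 - 24*w^3 + 214*w^2 - 840*w + 1225)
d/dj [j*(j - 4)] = 2*j - 4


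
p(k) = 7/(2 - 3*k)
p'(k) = 21/(2 - 3*k)^2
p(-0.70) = 1.71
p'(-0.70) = 1.25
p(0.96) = -7.95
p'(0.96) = 27.12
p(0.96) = -7.95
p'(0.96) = 27.12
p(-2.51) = 0.73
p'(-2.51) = 0.23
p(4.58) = -0.60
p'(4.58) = 0.15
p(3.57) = -0.80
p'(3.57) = 0.28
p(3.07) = -0.97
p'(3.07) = 0.40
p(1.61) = -2.47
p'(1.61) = 2.62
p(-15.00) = 0.15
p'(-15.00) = 0.01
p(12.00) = -0.21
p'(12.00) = 0.02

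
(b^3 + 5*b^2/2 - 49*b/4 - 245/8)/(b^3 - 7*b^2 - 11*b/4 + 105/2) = (b + 7/2)/(b - 6)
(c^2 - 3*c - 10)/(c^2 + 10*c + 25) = (c^2 - 3*c - 10)/(c^2 + 10*c + 25)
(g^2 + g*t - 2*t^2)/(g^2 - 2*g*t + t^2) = (-g - 2*t)/(-g + t)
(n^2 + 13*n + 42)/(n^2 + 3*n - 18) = (n + 7)/(n - 3)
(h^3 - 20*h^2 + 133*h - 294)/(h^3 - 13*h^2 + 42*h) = (h - 7)/h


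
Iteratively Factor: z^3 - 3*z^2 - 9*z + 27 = (z - 3)*(z^2 - 9) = (z - 3)^2*(z + 3)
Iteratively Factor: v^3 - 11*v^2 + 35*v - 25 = (v - 1)*(v^2 - 10*v + 25) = (v - 5)*(v - 1)*(v - 5)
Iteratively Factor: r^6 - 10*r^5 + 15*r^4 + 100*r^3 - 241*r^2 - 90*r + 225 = (r + 3)*(r^5 - 13*r^4 + 54*r^3 - 62*r^2 - 55*r + 75) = (r - 5)*(r + 3)*(r^4 - 8*r^3 + 14*r^2 + 8*r - 15) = (r - 5)^2*(r + 3)*(r^3 - 3*r^2 - r + 3) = (r - 5)^2*(r + 1)*(r + 3)*(r^2 - 4*r + 3) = (r - 5)^2*(r - 3)*(r + 1)*(r + 3)*(r - 1)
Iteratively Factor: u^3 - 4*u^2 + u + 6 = (u + 1)*(u^2 - 5*u + 6) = (u - 3)*(u + 1)*(u - 2)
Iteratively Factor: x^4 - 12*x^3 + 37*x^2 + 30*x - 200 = (x - 4)*(x^3 - 8*x^2 + 5*x + 50) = (x - 5)*(x - 4)*(x^2 - 3*x - 10) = (x - 5)*(x - 4)*(x + 2)*(x - 5)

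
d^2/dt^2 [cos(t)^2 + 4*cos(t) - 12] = -4*cos(t) - 2*cos(2*t)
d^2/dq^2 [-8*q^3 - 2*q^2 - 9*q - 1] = -48*q - 4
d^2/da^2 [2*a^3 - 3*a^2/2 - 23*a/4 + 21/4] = 12*a - 3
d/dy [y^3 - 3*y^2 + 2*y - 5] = 3*y^2 - 6*y + 2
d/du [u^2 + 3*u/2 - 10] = 2*u + 3/2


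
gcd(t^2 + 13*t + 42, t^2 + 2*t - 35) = t + 7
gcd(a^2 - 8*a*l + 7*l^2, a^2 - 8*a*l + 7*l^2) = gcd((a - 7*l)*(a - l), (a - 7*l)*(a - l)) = a^2 - 8*a*l + 7*l^2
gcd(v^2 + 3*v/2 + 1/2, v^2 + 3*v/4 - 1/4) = v + 1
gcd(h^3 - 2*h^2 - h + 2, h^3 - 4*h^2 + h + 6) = h^2 - h - 2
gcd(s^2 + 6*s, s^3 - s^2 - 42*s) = s^2 + 6*s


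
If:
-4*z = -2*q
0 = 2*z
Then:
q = 0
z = 0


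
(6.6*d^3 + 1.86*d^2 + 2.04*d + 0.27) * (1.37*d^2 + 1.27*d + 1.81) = 9.042*d^5 + 10.9302*d^4 + 17.103*d^3 + 6.3273*d^2 + 4.0353*d + 0.4887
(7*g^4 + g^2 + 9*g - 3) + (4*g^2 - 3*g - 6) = 7*g^4 + 5*g^2 + 6*g - 9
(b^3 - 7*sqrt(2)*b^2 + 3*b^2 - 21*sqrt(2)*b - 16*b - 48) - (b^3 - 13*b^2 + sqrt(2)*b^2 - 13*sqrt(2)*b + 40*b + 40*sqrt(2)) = -8*sqrt(2)*b^2 + 16*b^2 - 56*b - 8*sqrt(2)*b - 40*sqrt(2) - 48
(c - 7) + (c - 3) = 2*c - 10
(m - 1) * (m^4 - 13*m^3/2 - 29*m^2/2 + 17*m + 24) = m^5 - 15*m^4/2 - 8*m^3 + 63*m^2/2 + 7*m - 24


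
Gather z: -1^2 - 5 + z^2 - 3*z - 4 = z^2 - 3*z - 10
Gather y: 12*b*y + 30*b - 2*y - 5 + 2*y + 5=12*b*y + 30*b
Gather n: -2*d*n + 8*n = n*(8 - 2*d)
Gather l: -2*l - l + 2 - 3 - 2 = -3*l - 3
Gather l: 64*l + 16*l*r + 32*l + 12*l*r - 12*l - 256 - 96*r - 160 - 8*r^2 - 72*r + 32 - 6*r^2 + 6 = l*(28*r + 84) - 14*r^2 - 168*r - 378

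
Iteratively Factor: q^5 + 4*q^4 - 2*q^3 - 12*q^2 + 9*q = (q - 1)*(q^4 + 5*q^3 + 3*q^2 - 9*q) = (q - 1)*(q + 3)*(q^3 + 2*q^2 - 3*q) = (q - 1)^2*(q + 3)*(q^2 + 3*q) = (q - 1)^2*(q + 3)^2*(q)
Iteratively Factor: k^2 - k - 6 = (k + 2)*(k - 3)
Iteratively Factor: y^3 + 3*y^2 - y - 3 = (y + 1)*(y^2 + 2*y - 3) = (y - 1)*(y + 1)*(y + 3)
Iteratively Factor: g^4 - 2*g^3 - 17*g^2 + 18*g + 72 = (g + 2)*(g^3 - 4*g^2 - 9*g + 36) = (g - 4)*(g + 2)*(g^2 - 9) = (g - 4)*(g + 2)*(g + 3)*(g - 3)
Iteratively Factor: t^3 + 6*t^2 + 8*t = (t + 4)*(t^2 + 2*t) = (t + 2)*(t + 4)*(t)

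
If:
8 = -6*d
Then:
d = -4/3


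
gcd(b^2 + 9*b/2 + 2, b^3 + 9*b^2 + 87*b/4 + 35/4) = b + 1/2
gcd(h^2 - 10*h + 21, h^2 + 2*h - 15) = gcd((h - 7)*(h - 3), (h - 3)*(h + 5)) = h - 3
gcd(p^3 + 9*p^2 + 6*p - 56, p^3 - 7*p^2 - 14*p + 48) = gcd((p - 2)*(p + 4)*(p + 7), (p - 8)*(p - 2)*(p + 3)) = p - 2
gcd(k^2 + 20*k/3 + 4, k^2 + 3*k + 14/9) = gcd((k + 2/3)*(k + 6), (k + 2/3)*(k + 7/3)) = k + 2/3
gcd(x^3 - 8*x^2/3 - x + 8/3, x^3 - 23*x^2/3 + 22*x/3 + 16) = x^2 - 5*x/3 - 8/3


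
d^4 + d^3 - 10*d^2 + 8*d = d*(d - 2)*(d - 1)*(d + 4)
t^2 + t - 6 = (t - 2)*(t + 3)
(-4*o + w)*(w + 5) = -4*o*w - 20*o + w^2 + 5*w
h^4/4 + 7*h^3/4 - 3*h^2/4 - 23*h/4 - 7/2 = (h/4 + 1/4)*(h - 2)*(h + 1)*(h + 7)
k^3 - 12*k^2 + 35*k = k*(k - 7)*(k - 5)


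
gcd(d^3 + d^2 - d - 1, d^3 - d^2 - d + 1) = d^2 - 1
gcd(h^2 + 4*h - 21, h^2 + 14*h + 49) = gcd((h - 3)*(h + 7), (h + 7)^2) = h + 7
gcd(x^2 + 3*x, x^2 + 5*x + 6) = x + 3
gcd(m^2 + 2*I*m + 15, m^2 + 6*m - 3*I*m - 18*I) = m - 3*I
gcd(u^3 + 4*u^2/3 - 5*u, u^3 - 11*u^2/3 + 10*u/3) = u^2 - 5*u/3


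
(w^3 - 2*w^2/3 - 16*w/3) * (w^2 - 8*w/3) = w^5 - 10*w^4/3 - 32*w^3/9 + 128*w^2/9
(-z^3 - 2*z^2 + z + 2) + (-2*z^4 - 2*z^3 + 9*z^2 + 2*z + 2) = -2*z^4 - 3*z^3 + 7*z^2 + 3*z + 4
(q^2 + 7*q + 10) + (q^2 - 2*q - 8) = 2*q^2 + 5*q + 2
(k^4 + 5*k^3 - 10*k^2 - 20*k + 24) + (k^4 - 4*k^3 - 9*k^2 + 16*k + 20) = 2*k^4 + k^3 - 19*k^2 - 4*k + 44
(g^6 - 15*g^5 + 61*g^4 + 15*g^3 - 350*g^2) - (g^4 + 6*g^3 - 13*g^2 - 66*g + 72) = g^6 - 15*g^5 + 60*g^4 + 9*g^3 - 337*g^2 + 66*g - 72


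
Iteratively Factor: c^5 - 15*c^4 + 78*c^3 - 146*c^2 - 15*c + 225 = (c - 3)*(c^4 - 12*c^3 + 42*c^2 - 20*c - 75) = (c - 5)*(c - 3)*(c^3 - 7*c^2 + 7*c + 15) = (c - 5)*(c - 3)^2*(c^2 - 4*c - 5) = (c - 5)*(c - 3)^2*(c + 1)*(c - 5)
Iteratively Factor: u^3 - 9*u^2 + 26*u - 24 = (u - 3)*(u^2 - 6*u + 8) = (u - 4)*(u - 3)*(u - 2)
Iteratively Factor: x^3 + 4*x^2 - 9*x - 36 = (x + 3)*(x^2 + x - 12) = (x - 3)*(x + 3)*(x + 4)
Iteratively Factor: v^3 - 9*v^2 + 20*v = (v - 4)*(v^2 - 5*v) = v*(v - 4)*(v - 5)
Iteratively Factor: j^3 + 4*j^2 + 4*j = (j + 2)*(j^2 + 2*j) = j*(j + 2)*(j + 2)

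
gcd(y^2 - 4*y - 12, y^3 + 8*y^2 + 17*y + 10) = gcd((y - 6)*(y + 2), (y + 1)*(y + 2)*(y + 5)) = y + 2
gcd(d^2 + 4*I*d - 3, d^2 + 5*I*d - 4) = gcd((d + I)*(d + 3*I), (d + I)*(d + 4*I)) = d + I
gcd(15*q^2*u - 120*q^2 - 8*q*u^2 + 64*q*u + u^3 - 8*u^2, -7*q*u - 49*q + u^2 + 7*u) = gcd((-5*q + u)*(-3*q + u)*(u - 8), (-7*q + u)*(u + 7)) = 1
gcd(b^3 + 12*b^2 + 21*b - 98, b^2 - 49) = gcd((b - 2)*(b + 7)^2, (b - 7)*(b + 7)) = b + 7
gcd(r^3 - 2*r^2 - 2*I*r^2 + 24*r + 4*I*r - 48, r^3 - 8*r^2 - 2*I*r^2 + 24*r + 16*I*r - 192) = r^2 - 2*I*r + 24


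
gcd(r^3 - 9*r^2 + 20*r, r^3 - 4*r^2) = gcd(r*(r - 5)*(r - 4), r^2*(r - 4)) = r^2 - 4*r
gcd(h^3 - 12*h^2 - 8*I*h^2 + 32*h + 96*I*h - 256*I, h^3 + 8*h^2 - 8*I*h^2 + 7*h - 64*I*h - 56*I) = h - 8*I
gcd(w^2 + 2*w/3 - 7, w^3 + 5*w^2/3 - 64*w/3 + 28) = w - 7/3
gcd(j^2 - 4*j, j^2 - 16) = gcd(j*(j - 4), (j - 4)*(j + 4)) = j - 4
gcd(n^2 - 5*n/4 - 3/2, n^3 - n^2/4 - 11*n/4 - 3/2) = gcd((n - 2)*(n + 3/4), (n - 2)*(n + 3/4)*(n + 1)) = n^2 - 5*n/4 - 3/2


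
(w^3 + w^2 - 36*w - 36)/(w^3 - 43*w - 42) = (w - 6)/(w - 7)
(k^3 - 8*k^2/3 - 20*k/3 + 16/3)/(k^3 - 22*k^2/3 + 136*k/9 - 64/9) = 3*(k + 2)/(3*k - 8)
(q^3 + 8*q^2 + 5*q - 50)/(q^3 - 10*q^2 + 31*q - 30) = (q^2 + 10*q + 25)/(q^2 - 8*q + 15)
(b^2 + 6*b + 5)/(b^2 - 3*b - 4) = (b + 5)/(b - 4)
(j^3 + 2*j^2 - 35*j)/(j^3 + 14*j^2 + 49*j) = (j - 5)/(j + 7)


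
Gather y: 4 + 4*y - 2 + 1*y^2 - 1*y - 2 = y^2 + 3*y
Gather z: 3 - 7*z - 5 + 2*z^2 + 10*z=2*z^2 + 3*z - 2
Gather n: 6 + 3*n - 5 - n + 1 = 2*n + 2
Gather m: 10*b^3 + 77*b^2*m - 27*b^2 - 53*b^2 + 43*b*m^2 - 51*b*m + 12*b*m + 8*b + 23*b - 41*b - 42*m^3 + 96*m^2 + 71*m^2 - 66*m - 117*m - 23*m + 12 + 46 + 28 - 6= 10*b^3 - 80*b^2 - 10*b - 42*m^3 + m^2*(43*b + 167) + m*(77*b^2 - 39*b - 206) + 80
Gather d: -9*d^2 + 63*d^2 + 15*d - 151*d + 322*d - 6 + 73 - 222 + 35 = 54*d^2 + 186*d - 120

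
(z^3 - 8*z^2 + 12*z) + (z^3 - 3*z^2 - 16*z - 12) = 2*z^3 - 11*z^2 - 4*z - 12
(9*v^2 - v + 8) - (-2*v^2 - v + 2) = 11*v^2 + 6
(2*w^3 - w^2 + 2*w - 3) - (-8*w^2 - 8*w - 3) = 2*w^3 + 7*w^2 + 10*w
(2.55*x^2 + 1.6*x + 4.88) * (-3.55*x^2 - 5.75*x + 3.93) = -9.0525*x^4 - 20.3425*x^3 - 16.5025*x^2 - 21.772*x + 19.1784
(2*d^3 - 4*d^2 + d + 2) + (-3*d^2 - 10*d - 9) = 2*d^3 - 7*d^2 - 9*d - 7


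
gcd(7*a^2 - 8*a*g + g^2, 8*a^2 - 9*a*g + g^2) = a - g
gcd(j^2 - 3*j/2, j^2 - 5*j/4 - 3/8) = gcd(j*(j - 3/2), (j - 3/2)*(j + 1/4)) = j - 3/2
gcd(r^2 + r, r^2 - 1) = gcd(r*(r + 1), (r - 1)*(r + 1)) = r + 1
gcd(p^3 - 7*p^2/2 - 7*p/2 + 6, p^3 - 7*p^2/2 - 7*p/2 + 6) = p^3 - 7*p^2/2 - 7*p/2 + 6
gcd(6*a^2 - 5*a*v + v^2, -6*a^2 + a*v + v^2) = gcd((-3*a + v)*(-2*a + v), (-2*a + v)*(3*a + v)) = -2*a + v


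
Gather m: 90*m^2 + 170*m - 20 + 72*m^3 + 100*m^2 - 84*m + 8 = 72*m^3 + 190*m^2 + 86*m - 12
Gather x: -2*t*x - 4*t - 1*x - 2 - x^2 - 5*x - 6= -4*t - x^2 + x*(-2*t - 6) - 8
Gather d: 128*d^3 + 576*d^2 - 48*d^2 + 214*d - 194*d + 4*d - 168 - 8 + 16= 128*d^3 + 528*d^2 + 24*d - 160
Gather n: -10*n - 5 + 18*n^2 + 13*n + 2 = 18*n^2 + 3*n - 3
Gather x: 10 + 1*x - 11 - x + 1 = 0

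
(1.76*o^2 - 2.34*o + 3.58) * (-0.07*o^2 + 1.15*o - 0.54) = -0.1232*o^4 + 2.1878*o^3 - 3.892*o^2 + 5.3806*o - 1.9332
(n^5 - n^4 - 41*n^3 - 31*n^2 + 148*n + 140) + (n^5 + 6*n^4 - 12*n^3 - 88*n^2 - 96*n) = 2*n^5 + 5*n^4 - 53*n^3 - 119*n^2 + 52*n + 140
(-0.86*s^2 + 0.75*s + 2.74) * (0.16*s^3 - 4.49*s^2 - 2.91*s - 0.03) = -0.1376*s^5 + 3.9814*s^4 - 0.4265*s^3 - 14.4593*s^2 - 7.9959*s - 0.0822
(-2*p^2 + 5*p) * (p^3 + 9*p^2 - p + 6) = -2*p^5 - 13*p^4 + 47*p^3 - 17*p^2 + 30*p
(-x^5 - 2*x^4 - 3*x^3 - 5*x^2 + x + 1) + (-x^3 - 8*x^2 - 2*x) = -x^5 - 2*x^4 - 4*x^3 - 13*x^2 - x + 1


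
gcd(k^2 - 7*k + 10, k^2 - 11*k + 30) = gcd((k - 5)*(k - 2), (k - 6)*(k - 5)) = k - 5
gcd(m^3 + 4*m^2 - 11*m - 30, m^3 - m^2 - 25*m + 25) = m + 5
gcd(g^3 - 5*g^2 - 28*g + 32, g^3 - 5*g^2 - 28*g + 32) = g^3 - 5*g^2 - 28*g + 32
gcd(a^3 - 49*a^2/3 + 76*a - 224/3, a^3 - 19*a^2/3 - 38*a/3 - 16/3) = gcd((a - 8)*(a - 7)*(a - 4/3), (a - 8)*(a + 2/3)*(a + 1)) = a - 8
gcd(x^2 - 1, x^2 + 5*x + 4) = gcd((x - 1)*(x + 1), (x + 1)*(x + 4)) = x + 1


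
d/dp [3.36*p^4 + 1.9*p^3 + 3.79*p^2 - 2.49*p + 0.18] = 13.44*p^3 + 5.7*p^2 + 7.58*p - 2.49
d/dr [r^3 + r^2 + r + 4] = 3*r^2 + 2*r + 1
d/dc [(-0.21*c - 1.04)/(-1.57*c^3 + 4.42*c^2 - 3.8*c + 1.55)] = (-0.6594*c^3 - 3.9702*c^2 + 9.1936*c - 4.2775)/(2.4649*c^6 - 13.8788*c^5 + 31.4684*c^4 - 38.459*c^3 + 28.142*c^2 - 11.78*c + 2.4025)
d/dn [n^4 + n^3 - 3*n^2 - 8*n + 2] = 4*n^3 + 3*n^2 - 6*n - 8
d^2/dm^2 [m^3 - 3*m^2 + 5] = 6*m - 6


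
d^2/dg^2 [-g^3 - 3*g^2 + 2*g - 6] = -6*g - 6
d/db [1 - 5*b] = -5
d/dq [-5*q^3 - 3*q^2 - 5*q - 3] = -15*q^2 - 6*q - 5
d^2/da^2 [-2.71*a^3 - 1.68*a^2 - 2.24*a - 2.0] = -16.26*a - 3.36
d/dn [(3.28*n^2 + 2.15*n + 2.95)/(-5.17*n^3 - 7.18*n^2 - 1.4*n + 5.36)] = (16.9576*n^4 + 22.231*n^3 + 56.5995*n^2 + 77.5236*n + 15.654)/(26.7289*n^6 + 74.2412*n^5 + 66.0284*n^4 - 35.3184*n^3 - 75.0096*n^2 - 15.008*n + 28.7296)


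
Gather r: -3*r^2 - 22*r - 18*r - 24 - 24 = -3*r^2 - 40*r - 48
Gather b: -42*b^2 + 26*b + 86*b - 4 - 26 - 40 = -42*b^2 + 112*b - 70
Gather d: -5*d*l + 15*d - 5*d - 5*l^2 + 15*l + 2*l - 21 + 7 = d*(10 - 5*l) - 5*l^2 + 17*l - 14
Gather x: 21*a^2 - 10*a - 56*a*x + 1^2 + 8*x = 21*a^2 - 10*a + x*(8 - 56*a) + 1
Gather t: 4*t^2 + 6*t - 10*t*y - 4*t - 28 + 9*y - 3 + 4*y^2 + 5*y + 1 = 4*t^2 + t*(2 - 10*y) + 4*y^2 + 14*y - 30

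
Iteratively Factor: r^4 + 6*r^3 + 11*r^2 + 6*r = (r)*(r^3 + 6*r^2 + 11*r + 6) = r*(r + 1)*(r^2 + 5*r + 6) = r*(r + 1)*(r + 2)*(r + 3)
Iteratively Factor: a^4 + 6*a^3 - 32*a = (a - 2)*(a^3 + 8*a^2 + 16*a) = (a - 2)*(a + 4)*(a^2 + 4*a) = a*(a - 2)*(a + 4)*(a + 4)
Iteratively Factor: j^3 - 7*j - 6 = (j + 1)*(j^2 - j - 6) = (j + 1)*(j + 2)*(j - 3)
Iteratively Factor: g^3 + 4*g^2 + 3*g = (g)*(g^2 + 4*g + 3) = g*(g + 1)*(g + 3)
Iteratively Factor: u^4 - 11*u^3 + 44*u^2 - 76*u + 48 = (u - 3)*(u^3 - 8*u^2 + 20*u - 16) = (u - 4)*(u - 3)*(u^2 - 4*u + 4) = (u - 4)*(u - 3)*(u - 2)*(u - 2)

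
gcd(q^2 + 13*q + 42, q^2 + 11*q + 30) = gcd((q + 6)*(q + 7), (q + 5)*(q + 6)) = q + 6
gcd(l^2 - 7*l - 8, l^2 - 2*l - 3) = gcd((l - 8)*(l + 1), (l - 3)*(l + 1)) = l + 1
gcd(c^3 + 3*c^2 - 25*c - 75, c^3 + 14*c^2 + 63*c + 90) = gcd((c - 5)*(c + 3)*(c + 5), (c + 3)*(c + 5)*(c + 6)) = c^2 + 8*c + 15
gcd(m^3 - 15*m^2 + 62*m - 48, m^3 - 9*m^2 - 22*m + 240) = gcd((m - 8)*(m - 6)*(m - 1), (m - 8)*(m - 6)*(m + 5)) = m^2 - 14*m + 48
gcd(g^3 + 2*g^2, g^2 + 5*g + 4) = 1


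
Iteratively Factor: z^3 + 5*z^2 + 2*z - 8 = (z - 1)*(z^2 + 6*z + 8) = (z - 1)*(z + 2)*(z + 4)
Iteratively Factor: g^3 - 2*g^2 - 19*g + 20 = (g + 4)*(g^2 - 6*g + 5) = (g - 1)*(g + 4)*(g - 5)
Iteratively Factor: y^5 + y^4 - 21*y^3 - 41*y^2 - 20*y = (y)*(y^4 + y^3 - 21*y^2 - 41*y - 20) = y*(y + 1)*(y^3 - 21*y - 20) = y*(y - 5)*(y + 1)*(y^2 + 5*y + 4) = y*(y - 5)*(y + 1)*(y + 4)*(y + 1)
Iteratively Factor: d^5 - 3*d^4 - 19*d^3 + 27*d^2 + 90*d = (d + 3)*(d^4 - 6*d^3 - d^2 + 30*d) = d*(d + 3)*(d^3 - 6*d^2 - d + 30) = d*(d - 5)*(d + 3)*(d^2 - d - 6) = d*(d - 5)*(d - 3)*(d + 3)*(d + 2)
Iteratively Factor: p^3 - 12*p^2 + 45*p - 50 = (p - 5)*(p^2 - 7*p + 10) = (p - 5)*(p - 2)*(p - 5)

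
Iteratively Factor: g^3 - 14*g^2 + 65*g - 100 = (g - 4)*(g^2 - 10*g + 25) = (g - 5)*(g - 4)*(g - 5)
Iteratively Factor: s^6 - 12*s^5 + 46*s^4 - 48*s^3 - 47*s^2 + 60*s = (s - 5)*(s^5 - 7*s^4 + 11*s^3 + 7*s^2 - 12*s) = (s - 5)*(s - 4)*(s^4 - 3*s^3 - s^2 + 3*s) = (s - 5)*(s - 4)*(s - 3)*(s^3 - s) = (s - 5)*(s - 4)*(s - 3)*(s - 1)*(s^2 + s) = s*(s - 5)*(s - 4)*(s - 3)*(s - 1)*(s + 1)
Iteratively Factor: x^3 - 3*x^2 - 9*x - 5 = (x - 5)*(x^2 + 2*x + 1) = (x - 5)*(x + 1)*(x + 1)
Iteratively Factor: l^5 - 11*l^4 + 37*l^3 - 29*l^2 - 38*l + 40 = (l - 2)*(l^4 - 9*l^3 + 19*l^2 + 9*l - 20) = (l - 2)*(l + 1)*(l^3 - 10*l^2 + 29*l - 20) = (l - 4)*(l - 2)*(l + 1)*(l^2 - 6*l + 5) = (l - 5)*(l - 4)*(l - 2)*(l + 1)*(l - 1)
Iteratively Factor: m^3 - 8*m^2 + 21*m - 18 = (m - 2)*(m^2 - 6*m + 9) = (m - 3)*(m - 2)*(m - 3)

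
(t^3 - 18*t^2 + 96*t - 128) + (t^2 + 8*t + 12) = t^3 - 17*t^2 + 104*t - 116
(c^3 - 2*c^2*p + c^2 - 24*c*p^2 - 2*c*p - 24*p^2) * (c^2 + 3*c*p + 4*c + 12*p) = c^5 + c^4*p + 5*c^4 - 30*c^3*p^2 + 5*c^3*p + 4*c^3 - 72*c^2*p^3 - 150*c^2*p^2 + 4*c^2*p - 360*c*p^3 - 120*c*p^2 - 288*p^3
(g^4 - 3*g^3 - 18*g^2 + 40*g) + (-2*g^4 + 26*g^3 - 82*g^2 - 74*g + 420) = -g^4 + 23*g^3 - 100*g^2 - 34*g + 420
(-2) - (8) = -10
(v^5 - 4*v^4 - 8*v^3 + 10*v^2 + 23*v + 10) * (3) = 3*v^5 - 12*v^4 - 24*v^3 + 30*v^2 + 69*v + 30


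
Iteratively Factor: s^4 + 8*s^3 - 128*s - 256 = (s + 4)*(s^3 + 4*s^2 - 16*s - 64) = (s + 4)^2*(s^2 - 16) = (s + 4)^3*(s - 4)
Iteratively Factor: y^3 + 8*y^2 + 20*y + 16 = (y + 2)*(y^2 + 6*y + 8) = (y + 2)*(y + 4)*(y + 2)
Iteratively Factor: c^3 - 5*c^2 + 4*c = (c)*(c^2 - 5*c + 4) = c*(c - 1)*(c - 4)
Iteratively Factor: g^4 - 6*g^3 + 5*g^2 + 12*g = (g - 3)*(g^3 - 3*g^2 - 4*g) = g*(g - 3)*(g^2 - 3*g - 4) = g*(g - 3)*(g + 1)*(g - 4)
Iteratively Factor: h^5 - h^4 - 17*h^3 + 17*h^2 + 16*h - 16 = (h + 4)*(h^4 - 5*h^3 + 3*h^2 + 5*h - 4) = (h - 4)*(h + 4)*(h^3 - h^2 - h + 1) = (h - 4)*(h - 1)*(h + 4)*(h^2 - 1) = (h - 4)*(h - 1)^2*(h + 4)*(h + 1)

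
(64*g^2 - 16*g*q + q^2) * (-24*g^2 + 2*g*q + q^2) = -1536*g^4 + 512*g^3*q + 8*g^2*q^2 - 14*g*q^3 + q^4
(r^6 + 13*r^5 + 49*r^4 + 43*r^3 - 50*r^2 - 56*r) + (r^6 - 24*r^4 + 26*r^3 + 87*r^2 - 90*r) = 2*r^6 + 13*r^5 + 25*r^4 + 69*r^3 + 37*r^2 - 146*r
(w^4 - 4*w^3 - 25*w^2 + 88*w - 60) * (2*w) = 2*w^5 - 8*w^4 - 50*w^3 + 176*w^2 - 120*w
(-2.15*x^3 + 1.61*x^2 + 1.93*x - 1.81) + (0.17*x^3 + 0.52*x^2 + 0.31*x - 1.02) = -1.98*x^3 + 2.13*x^2 + 2.24*x - 2.83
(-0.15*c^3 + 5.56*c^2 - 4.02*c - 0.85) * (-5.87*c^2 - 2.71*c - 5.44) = 0.8805*c^5 - 32.2307*c^4 + 9.3458*c^3 - 14.3627*c^2 + 24.1723*c + 4.624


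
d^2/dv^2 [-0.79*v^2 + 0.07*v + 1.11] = -1.58000000000000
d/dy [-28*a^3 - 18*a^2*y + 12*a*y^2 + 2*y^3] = -18*a^2 + 24*a*y + 6*y^2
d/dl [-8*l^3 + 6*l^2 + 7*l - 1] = -24*l^2 + 12*l + 7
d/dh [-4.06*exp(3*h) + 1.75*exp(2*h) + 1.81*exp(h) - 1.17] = (-12.18*exp(2*h) + 3.5*exp(h) + 1.81)*exp(h)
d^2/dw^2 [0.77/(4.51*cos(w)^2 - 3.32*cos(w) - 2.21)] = (62.647508*(1 - cos(w)^2)^2 - 34.588092*cos(w)^3 + 70.50967*cos(w)^2 + 63.52654*cos(w) - 94.971338)/(-4.51*cos(w)^2 + 3.32*cos(w) + 2.21)^3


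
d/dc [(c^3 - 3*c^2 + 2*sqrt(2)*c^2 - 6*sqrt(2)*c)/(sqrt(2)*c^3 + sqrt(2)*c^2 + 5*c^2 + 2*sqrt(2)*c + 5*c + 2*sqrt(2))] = (c^4 + 4*sqrt(2)*c^4 + 4*sqrt(2)*c^3 + 34*c^3 + 5*c^2 + 40*sqrt(2)*c^2 - 12*sqrt(2)*c + 16*c - 24)/(2*c^6 + 4*c^5 + 10*sqrt(2)*c^5 + 20*sqrt(2)*c^4 + 35*c^4 + 30*sqrt(2)*c^3 + 66*c^3 + 41*c^2 + 40*sqrt(2)*c^2 + 16*c + 20*sqrt(2)*c + 8)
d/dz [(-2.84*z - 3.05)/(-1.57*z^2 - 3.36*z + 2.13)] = (4.4588*z^2 + 9.5424*z - (2.84*z + 3.05)*(3.14*z + 3.36) - 6.0492)/(1.57*z^2 + 3.36*z - 2.13)^2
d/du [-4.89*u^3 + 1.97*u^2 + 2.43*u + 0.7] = -14.67*u^2 + 3.94*u + 2.43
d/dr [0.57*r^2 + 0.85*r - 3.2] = 1.14*r + 0.85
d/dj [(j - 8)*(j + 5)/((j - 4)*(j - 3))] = 4*(-j^2 + 26*j - 79)/(j^4 - 14*j^3 + 73*j^2 - 168*j + 144)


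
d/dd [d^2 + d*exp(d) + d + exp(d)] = d*exp(d) + 2*d + 2*exp(d) + 1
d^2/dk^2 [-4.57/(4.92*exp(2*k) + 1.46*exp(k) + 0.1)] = (-4.57*(9.84*exp(k) + 1.46)*(19.68*exp(k) + 2.92)*exp(k) + (89.9376*exp(k) + 6.6722)*(4.92*exp(2*k) + 1.46*exp(k) + 0.1))*exp(k)/(4.92*exp(2*k) + 1.46*exp(k) + 0.1)^3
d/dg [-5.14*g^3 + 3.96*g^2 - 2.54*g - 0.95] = -15.42*g^2 + 7.92*g - 2.54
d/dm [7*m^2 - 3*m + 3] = 14*m - 3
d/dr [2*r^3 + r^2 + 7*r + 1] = 6*r^2 + 2*r + 7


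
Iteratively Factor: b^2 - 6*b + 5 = (b - 5)*(b - 1)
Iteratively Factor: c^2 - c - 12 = (c + 3)*(c - 4)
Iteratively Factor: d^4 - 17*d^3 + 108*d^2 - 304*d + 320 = (d - 4)*(d^3 - 13*d^2 + 56*d - 80) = (d - 4)^2*(d^2 - 9*d + 20) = (d - 5)*(d - 4)^2*(d - 4)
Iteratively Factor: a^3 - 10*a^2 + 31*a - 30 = (a - 2)*(a^2 - 8*a + 15) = (a - 3)*(a - 2)*(a - 5)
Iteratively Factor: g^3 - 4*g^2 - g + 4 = (g - 1)*(g^2 - 3*g - 4) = (g - 4)*(g - 1)*(g + 1)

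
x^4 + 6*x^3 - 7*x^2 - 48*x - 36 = (x - 3)*(x + 1)*(x + 2)*(x + 6)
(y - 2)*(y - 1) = y^2 - 3*y + 2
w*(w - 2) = w^2 - 2*w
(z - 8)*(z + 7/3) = z^2 - 17*z/3 - 56/3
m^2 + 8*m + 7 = (m + 1)*(m + 7)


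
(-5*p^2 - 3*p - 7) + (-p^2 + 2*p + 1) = -6*p^2 - p - 6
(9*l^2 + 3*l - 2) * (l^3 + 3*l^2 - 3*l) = 9*l^5 + 30*l^4 - 20*l^3 - 15*l^2 + 6*l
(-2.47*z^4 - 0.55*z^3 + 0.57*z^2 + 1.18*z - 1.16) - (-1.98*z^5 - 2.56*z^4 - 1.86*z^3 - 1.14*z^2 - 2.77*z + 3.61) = 1.98*z^5 + 0.0899999999999999*z^4 + 1.31*z^3 + 1.71*z^2 + 3.95*z - 4.77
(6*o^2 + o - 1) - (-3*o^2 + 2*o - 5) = 9*o^2 - o + 4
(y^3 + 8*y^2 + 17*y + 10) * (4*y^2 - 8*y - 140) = 4*y^5 + 24*y^4 - 136*y^3 - 1216*y^2 - 2460*y - 1400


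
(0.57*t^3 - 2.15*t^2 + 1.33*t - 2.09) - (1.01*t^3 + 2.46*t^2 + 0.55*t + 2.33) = -0.44*t^3 - 4.61*t^2 + 0.78*t - 4.42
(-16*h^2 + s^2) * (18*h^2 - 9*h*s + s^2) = -288*h^4 + 144*h^3*s + 2*h^2*s^2 - 9*h*s^3 + s^4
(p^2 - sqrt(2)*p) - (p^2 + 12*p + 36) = -12*p - sqrt(2)*p - 36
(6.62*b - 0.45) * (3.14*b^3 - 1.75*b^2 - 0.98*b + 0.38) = 20.7868*b^4 - 12.998*b^3 - 5.7001*b^2 + 2.9566*b - 0.171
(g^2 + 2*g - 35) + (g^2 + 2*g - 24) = 2*g^2 + 4*g - 59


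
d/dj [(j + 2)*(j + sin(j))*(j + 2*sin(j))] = (j + 2)*(j + sin(j))*(2*cos(j) + 1) + (j + 2)*(j + 2*sin(j))*(cos(j) + 1) + (j + sin(j))*(j + 2*sin(j))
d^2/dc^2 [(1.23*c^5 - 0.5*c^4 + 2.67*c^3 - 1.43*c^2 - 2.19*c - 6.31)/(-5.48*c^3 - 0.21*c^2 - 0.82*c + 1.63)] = (-73.8747839999999*c^9 - 8.49290400000001*c^8 - 33.4882260000002*c^7 + 128.141228*c^6 + 491.554626*c^5 + 2014.585056*c^4 + 193.559076*c^3 + 446.83146*c^2 + 306.63444*c + 26.258556)/(164.566592*c^9 + 18.919152*c^8 + 74.599788*c^7 - 141.177459*c^6 - 0.0920820000000005*c^5 - 43.739445*c^4 + 42.546688*c^3 - 1.614189*c^2 + 6.535974*c - 4.330747)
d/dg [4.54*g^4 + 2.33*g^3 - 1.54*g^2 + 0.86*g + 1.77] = 18.16*g^3 + 6.99*g^2 - 3.08*g + 0.86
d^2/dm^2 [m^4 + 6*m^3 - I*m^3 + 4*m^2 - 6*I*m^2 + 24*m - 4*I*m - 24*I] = 12*m^2 + 6*m*(6 - I) + 8 - 12*I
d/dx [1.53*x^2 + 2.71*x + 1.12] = 3.06*x + 2.71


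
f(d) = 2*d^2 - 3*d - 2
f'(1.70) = 3.80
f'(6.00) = 21.00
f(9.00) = 133.00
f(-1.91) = 11.03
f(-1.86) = 10.50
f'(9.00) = 33.00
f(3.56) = 12.67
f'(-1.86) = -10.44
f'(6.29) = 22.16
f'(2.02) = 5.08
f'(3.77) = 12.08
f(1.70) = -1.32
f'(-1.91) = -10.64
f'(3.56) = 11.24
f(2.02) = 0.10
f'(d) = 4*d - 3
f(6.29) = 58.26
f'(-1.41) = -8.64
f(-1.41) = 6.21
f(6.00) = 52.00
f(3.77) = 15.12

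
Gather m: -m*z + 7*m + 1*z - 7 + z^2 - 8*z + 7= m*(7 - z) + z^2 - 7*z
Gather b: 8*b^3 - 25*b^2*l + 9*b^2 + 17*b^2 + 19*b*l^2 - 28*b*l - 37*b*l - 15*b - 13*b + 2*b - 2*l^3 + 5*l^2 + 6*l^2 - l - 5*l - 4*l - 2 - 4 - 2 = 8*b^3 + b^2*(26 - 25*l) + b*(19*l^2 - 65*l - 26) - 2*l^3 + 11*l^2 - 10*l - 8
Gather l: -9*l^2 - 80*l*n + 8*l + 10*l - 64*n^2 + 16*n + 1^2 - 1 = -9*l^2 + l*(18 - 80*n) - 64*n^2 + 16*n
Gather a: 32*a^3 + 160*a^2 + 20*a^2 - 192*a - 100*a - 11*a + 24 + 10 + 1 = 32*a^3 + 180*a^2 - 303*a + 35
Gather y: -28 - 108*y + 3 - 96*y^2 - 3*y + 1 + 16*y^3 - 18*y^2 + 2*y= 16*y^3 - 114*y^2 - 109*y - 24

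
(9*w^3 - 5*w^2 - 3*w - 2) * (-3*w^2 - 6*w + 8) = -27*w^5 - 39*w^4 + 111*w^3 - 16*w^2 - 12*w - 16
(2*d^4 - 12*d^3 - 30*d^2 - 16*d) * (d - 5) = 2*d^5 - 22*d^4 + 30*d^3 + 134*d^2 + 80*d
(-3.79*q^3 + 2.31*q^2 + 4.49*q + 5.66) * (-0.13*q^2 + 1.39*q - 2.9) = 0.4927*q^5 - 5.5684*q^4 + 13.6182*q^3 - 1.1937*q^2 - 5.1536*q - 16.414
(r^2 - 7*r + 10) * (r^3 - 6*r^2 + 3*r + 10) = r^5 - 13*r^4 + 55*r^3 - 71*r^2 - 40*r + 100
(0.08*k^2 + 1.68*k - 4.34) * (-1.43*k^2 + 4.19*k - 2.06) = -0.1144*k^4 - 2.0672*k^3 + 13.0806*k^2 - 21.6454*k + 8.9404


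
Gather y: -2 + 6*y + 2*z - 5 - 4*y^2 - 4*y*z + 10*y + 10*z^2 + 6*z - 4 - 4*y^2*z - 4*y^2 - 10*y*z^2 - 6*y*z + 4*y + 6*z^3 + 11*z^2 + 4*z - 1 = y^2*(-4*z - 8) + y*(-10*z^2 - 10*z + 20) + 6*z^3 + 21*z^2 + 12*z - 12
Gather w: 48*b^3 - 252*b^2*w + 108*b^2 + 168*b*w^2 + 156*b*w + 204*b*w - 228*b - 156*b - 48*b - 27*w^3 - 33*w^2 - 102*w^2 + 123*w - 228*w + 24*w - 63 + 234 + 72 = 48*b^3 + 108*b^2 - 432*b - 27*w^3 + w^2*(168*b - 135) + w*(-252*b^2 + 360*b - 81) + 243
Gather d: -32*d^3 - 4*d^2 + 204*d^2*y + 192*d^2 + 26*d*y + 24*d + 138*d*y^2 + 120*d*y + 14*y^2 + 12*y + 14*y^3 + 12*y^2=-32*d^3 + d^2*(204*y + 188) + d*(138*y^2 + 146*y + 24) + 14*y^3 + 26*y^2 + 12*y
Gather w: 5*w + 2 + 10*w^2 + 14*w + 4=10*w^2 + 19*w + 6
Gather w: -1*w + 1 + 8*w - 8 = 7*w - 7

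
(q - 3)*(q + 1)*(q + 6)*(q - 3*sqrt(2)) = q^4 - 3*sqrt(2)*q^3 + 4*q^3 - 12*sqrt(2)*q^2 - 15*q^2 - 18*q + 45*sqrt(2)*q + 54*sqrt(2)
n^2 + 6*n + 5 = (n + 1)*(n + 5)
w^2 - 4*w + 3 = (w - 3)*(w - 1)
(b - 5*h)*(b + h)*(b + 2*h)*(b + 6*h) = b^4 + 4*b^3*h - 25*b^2*h^2 - 88*b*h^3 - 60*h^4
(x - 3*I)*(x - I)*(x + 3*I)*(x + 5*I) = x^4 + 4*I*x^3 + 14*x^2 + 36*I*x + 45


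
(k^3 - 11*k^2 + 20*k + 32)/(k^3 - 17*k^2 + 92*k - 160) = (k + 1)/(k - 5)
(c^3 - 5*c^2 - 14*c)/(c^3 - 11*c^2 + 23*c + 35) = c*(c + 2)/(c^2 - 4*c - 5)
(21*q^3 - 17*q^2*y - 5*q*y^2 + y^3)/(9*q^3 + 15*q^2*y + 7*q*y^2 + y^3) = (7*q^2 - 8*q*y + y^2)/(3*q^2 + 4*q*y + y^2)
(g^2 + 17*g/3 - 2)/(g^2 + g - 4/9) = 3*(g + 6)/(3*g + 4)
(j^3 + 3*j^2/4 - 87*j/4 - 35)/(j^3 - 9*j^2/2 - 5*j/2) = (4*j^2 + 23*j + 28)/(2*j*(2*j + 1))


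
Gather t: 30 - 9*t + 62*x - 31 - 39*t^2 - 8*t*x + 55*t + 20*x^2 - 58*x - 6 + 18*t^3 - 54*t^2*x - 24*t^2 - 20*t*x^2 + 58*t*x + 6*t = 18*t^3 + t^2*(-54*x - 63) + t*(-20*x^2 + 50*x + 52) + 20*x^2 + 4*x - 7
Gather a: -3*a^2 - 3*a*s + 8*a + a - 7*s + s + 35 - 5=-3*a^2 + a*(9 - 3*s) - 6*s + 30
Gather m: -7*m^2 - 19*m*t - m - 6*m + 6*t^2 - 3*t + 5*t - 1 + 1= -7*m^2 + m*(-19*t - 7) + 6*t^2 + 2*t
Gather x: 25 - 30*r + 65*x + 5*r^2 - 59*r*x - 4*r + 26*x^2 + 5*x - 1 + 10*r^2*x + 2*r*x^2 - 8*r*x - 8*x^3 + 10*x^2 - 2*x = 5*r^2 - 34*r - 8*x^3 + x^2*(2*r + 36) + x*(10*r^2 - 67*r + 68) + 24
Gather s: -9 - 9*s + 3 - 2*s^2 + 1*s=-2*s^2 - 8*s - 6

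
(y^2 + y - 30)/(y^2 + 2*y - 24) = (y - 5)/(y - 4)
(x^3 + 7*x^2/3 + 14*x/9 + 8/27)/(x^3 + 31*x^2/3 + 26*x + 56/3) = (x^2 + x + 2/9)/(x^2 + 9*x + 14)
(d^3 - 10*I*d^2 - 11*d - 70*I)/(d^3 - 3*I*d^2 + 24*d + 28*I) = (d - 5*I)/(d + 2*I)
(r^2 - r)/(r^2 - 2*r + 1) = r/(r - 1)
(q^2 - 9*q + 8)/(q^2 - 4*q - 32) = (q - 1)/(q + 4)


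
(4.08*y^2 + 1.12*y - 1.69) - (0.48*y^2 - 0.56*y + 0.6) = 3.6*y^2 + 1.68*y - 2.29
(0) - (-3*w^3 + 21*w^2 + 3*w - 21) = 3*w^3 - 21*w^2 - 3*w + 21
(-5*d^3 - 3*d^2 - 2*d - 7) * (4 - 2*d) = 10*d^4 - 14*d^3 - 8*d^2 + 6*d - 28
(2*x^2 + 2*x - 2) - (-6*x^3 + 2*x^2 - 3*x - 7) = 6*x^3 + 5*x + 5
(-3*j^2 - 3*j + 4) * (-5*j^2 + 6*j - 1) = 15*j^4 - 3*j^3 - 35*j^2 + 27*j - 4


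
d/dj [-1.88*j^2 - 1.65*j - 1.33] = -3.76*j - 1.65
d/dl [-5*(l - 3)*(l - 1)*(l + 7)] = -15*l^2 - 30*l + 125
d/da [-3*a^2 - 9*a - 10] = -6*a - 9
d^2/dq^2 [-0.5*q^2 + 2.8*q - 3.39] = -1.00000000000000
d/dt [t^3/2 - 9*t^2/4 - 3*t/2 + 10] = 3*t^2/2 - 9*t/2 - 3/2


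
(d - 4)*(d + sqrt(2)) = d^2 - 4*d + sqrt(2)*d - 4*sqrt(2)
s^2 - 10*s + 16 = (s - 8)*(s - 2)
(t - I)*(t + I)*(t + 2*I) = t^3 + 2*I*t^2 + t + 2*I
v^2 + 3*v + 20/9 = (v + 4/3)*(v + 5/3)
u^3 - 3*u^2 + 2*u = u*(u - 2)*(u - 1)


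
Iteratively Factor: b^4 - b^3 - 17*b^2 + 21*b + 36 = (b + 1)*(b^3 - 2*b^2 - 15*b + 36) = (b - 3)*(b + 1)*(b^2 + b - 12) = (b - 3)^2*(b + 1)*(b + 4)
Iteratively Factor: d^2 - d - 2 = (d + 1)*(d - 2)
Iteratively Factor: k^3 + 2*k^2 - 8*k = (k)*(k^2 + 2*k - 8) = k*(k + 4)*(k - 2)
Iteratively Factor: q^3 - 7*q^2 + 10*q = (q)*(q^2 - 7*q + 10) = q*(q - 5)*(q - 2)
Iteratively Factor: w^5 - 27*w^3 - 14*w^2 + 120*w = (w + 3)*(w^4 - 3*w^3 - 18*w^2 + 40*w) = (w - 2)*(w + 3)*(w^3 - w^2 - 20*w) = (w - 5)*(w - 2)*(w + 3)*(w^2 + 4*w) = (w - 5)*(w - 2)*(w + 3)*(w + 4)*(w)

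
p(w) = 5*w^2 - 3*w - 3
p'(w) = 10*w - 3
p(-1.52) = 13.11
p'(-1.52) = -18.20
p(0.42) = -3.38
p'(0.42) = 1.20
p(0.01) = -3.03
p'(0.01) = -2.90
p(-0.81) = 2.71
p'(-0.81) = -11.10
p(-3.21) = 58.15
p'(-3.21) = -35.10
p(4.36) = 78.97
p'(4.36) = 40.60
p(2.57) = 22.31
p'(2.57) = 22.70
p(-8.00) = 341.00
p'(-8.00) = -83.00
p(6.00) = 159.00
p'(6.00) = 57.00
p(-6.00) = 195.00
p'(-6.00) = -63.00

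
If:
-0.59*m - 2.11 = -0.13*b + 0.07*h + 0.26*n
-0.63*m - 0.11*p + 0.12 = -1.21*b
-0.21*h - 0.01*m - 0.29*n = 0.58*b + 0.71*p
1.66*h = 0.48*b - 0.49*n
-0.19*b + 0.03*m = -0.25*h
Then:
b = -2.46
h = -1.29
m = -4.83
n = 1.97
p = 1.66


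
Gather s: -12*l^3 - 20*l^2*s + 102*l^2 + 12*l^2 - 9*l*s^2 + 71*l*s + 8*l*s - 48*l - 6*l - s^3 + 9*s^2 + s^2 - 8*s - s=-12*l^3 + 114*l^2 - 54*l - s^3 + s^2*(10 - 9*l) + s*(-20*l^2 + 79*l - 9)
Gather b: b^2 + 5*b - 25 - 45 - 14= b^2 + 5*b - 84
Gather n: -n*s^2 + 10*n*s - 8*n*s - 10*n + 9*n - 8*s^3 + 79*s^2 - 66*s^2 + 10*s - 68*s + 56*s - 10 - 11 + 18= n*(-s^2 + 2*s - 1) - 8*s^3 + 13*s^2 - 2*s - 3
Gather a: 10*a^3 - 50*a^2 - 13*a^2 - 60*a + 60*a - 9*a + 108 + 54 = 10*a^3 - 63*a^2 - 9*a + 162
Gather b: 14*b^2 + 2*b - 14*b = 14*b^2 - 12*b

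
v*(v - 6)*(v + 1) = v^3 - 5*v^2 - 6*v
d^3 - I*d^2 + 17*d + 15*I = (d - 5*I)*(d + I)*(d + 3*I)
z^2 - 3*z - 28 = (z - 7)*(z + 4)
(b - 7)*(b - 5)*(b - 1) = b^3 - 13*b^2 + 47*b - 35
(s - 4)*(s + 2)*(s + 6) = s^3 + 4*s^2 - 20*s - 48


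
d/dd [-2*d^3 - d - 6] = -6*d^2 - 1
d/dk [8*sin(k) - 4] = 8*cos(k)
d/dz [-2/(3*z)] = 2/(3*z^2)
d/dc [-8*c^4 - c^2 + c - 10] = -32*c^3 - 2*c + 1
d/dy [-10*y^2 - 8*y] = -20*y - 8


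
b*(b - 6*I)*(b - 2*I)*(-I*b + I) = -I*b^4 - 8*b^3 + I*b^3 + 8*b^2 + 12*I*b^2 - 12*I*b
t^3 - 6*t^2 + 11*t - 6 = (t - 3)*(t - 2)*(t - 1)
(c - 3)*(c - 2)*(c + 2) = c^3 - 3*c^2 - 4*c + 12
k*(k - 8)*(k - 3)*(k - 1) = k^4 - 12*k^3 + 35*k^2 - 24*k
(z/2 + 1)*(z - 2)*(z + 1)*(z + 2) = z^4/2 + 3*z^3/2 - z^2 - 6*z - 4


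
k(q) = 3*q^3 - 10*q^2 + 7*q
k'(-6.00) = 451.00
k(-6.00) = -1050.00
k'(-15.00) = 2332.00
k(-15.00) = -12480.00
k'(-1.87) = 75.87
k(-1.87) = -67.68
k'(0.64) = -2.11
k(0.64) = 1.17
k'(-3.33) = 173.40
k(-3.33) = -244.98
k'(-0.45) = 17.82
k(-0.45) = -5.45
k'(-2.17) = 92.78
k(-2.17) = -92.93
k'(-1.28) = 47.35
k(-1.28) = -31.64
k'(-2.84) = 136.39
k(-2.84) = -169.25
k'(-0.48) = 18.67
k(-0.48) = -6.00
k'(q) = 9*q^2 - 20*q + 7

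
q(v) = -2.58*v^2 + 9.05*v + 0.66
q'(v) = 9.05 - 5.16*v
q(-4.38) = -88.47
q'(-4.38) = 31.65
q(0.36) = 3.58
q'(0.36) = 7.19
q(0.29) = 3.07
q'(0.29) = 7.55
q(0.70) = 5.73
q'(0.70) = 5.44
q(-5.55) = -129.04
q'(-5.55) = 37.69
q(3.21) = 3.13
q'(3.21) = -7.51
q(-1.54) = -19.40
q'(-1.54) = 17.00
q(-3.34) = -58.35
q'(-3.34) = 26.28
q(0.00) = 0.66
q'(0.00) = 9.05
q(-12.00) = -479.46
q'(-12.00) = 70.97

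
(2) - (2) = 0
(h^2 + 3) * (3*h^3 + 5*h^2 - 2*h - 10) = 3*h^5 + 5*h^4 + 7*h^3 + 5*h^2 - 6*h - 30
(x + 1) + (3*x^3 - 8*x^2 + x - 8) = 3*x^3 - 8*x^2 + 2*x - 7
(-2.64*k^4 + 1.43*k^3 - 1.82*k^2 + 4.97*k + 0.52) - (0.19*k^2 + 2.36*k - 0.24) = -2.64*k^4 + 1.43*k^3 - 2.01*k^2 + 2.61*k + 0.76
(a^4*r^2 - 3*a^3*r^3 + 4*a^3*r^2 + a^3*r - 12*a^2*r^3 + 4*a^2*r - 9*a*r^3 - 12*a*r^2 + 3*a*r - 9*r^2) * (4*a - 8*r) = 4*a^5*r^2 - 20*a^4*r^3 + 16*a^4*r^2 + 4*a^4*r + 24*a^3*r^4 - 80*a^3*r^3 - 8*a^3*r^2 + 16*a^3*r + 96*a^2*r^4 - 36*a^2*r^3 - 80*a^2*r^2 + 12*a^2*r + 72*a*r^4 + 96*a*r^3 - 60*a*r^2 + 72*r^3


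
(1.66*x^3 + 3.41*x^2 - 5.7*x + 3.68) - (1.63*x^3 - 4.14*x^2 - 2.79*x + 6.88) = 0.03*x^3 + 7.55*x^2 - 2.91*x - 3.2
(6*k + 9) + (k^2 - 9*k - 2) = k^2 - 3*k + 7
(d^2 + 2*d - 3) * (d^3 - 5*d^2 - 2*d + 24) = d^5 - 3*d^4 - 15*d^3 + 35*d^2 + 54*d - 72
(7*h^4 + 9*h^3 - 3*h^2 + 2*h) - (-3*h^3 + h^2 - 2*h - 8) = 7*h^4 + 12*h^3 - 4*h^2 + 4*h + 8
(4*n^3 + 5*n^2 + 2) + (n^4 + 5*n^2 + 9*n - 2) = n^4 + 4*n^3 + 10*n^2 + 9*n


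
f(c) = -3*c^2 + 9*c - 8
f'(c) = 9 - 6*c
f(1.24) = -1.45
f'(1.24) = 1.56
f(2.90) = -7.13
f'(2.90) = -8.40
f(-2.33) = -45.26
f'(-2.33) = 22.98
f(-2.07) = -39.48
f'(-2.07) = 21.42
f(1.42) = -1.27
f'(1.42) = 0.48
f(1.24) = -1.45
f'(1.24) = 1.56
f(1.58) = -1.27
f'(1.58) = -0.48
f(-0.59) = -14.35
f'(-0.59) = 12.54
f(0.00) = -8.00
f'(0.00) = 9.00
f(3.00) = -8.00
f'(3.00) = -9.00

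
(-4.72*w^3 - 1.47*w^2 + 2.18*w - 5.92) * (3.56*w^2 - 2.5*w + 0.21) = -16.8032*w^5 + 6.5668*w^4 + 10.4446*w^3 - 26.8339*w^2 + 15.2578*w - 1.2432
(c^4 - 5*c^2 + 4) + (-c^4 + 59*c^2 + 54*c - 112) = 54*c^2 + 54*c - 108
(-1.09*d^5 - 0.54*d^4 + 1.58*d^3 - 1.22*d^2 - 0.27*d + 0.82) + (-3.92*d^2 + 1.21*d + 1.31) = -1.09*d^5 - 0.54*d^4 + 1.58*d^3 - 5.14*d^2 + 0.94*d + 2.13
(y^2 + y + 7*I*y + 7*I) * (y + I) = y^3 + y^2 + 8*I*y^2 - 7*y + 8*I*y - 7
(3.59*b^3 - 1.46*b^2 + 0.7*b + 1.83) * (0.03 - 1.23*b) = -4.4157*b^4 + 1.9035*b^3 - 0.9048*b^2 - 2.2299*b + 0.0549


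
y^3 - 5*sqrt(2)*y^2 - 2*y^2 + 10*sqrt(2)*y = y*(y - 2)*(y - 5*sqrt(2))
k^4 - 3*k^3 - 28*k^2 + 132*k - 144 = (k - 4)*(k - 3)*(k - 2)*(k + 6)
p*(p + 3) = p^2 + 3*p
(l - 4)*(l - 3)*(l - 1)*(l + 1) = l^4 - 7*l^3 + 11*l^2 + 7*l - 12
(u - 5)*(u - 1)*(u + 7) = u^3 + u^2 - 37*u + 35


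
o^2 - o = o*(o - 1)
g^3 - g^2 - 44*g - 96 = (g - 8)*(g + 3)*(g + 4)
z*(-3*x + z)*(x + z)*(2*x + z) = -6*x^3*z - 7*x^2*z^2 + z^4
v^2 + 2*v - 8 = (v - 2)*(v + 4)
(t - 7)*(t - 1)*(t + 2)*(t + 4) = t^4 - 2*t^3 - 33*t^2 - 22*t + 56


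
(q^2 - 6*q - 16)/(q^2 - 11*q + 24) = (q + 2)/(q - 3)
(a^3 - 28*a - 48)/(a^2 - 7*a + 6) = (a^2 + 6*a + 8)/(a - 1)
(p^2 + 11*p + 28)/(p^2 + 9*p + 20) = (p + 7)/(p + 5)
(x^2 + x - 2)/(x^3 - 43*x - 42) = (-x^2 - x + 2)/(-x^3 + 43*x + 42)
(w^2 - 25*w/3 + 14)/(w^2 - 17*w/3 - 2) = (3*w - 7)/(3*w + 1)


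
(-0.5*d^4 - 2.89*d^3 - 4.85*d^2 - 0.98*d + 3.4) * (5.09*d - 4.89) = -2.545*d^5 - 12.2651*d^4 - 10.5544*d^3 + 18.7283*d^2 + 22.0982*d - 16.626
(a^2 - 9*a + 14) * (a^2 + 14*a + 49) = a^4 + 5*a^3 - 63*a^2 - 245*a + 686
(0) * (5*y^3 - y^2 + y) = 0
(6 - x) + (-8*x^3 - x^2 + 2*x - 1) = -8*x^3 - x^2 + x + 5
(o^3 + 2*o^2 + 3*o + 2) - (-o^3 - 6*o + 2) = 2*o^3 + 2*o^2 + 9*o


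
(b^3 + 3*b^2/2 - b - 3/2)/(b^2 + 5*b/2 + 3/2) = b - 1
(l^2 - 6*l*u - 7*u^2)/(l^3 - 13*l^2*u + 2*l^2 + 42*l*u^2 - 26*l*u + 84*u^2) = (-l - u)/(-l^2 + 6*l*u - 2*l + 12*u)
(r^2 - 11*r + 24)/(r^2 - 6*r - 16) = (r - 3)/(r + 2)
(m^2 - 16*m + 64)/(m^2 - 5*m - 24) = (m - 8)/(m + 3)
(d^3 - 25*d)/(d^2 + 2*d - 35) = d*(d + 5)/(d + 7)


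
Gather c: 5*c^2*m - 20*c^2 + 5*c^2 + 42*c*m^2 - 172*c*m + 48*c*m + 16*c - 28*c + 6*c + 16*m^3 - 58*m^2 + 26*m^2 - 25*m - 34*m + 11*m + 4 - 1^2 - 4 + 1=c^2*(5*m - 15) + c*(42*m^2 - 124*m - 6) + 16*m^3 - 32*m^2 - 48*m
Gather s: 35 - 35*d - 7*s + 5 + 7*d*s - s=-35*d + s*(7*d - 8) + 40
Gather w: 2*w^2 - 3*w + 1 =2*w^2 - 3*w + 1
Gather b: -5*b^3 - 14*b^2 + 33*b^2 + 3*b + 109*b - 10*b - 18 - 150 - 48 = -5*b^3 + 19*b^2 + 102*b - 216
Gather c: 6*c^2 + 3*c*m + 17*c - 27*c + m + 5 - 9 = 6*c^2 + c*(3*m - 10) + m - 4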